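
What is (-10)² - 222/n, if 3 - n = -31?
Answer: 1589/17 ≈ 93.471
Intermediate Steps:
n = 34 (n = 3 - 1*(-31) = 3 + 31 = 34)
(-10)² - 222/n = (-10)² - 222/34 = 100 - 222*1/34 = 100 - 111/17 = 1589/17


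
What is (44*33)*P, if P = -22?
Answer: -31944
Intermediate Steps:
(44*33)*P = (44*33)*(-22) = 1452*(-22) = -31944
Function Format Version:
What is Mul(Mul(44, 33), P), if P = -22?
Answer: -31944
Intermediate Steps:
Mul(Mul(44, 33), P) = Mul(Mul(44, 33), -22) = Mul(1452, -22) = -31944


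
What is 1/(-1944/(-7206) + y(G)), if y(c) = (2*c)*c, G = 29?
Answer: 1201/2020406 ≈ 0.00059444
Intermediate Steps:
y(c) = 2*c²
1/(-1944/(-7206) + y(G)) = 1/(-1944/(-7206) + 2*29²) = 1/(-1944*(-1/7206) + 2*841) = 1/(324/1201 + 1682) = 1/(2020406/1201) = 1201/2020406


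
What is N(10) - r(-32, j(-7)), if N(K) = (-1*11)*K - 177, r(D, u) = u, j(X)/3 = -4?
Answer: -275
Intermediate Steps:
j(X) = -12 (j(X) = 3*(-4) = -12)
N(K) = -177 - 11*K (N(K) = -11*K - 177 = -177 - 11*K)
N(10) - r(-32, j(-7)) = (-177 - 11*10) - 1*(-12) = (-177 - 110) + 12 = -287 + 12 = -275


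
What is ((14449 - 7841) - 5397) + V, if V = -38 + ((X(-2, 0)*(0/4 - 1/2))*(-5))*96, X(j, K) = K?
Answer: 1173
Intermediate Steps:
V = -38 (V = -38 + ((0*(0/4 - 1/2))*(-5))*96 = -38 + ((0*(0*(¼) - 1*½))*(-5))*96 = -38 + ((0*(0 - ½))*(-5))*96 = -38 + ((0*(-½))*(-5))*96 = -38 + (0*(-5))*96 = -38 + 0*96 = -38 + 0 = -38)
((14449 - 7841) - 5397) + V = ((14449 - 7841) - 5397) - 38 = (6608 - 5397) - 38 = 1211 - 38 = 1173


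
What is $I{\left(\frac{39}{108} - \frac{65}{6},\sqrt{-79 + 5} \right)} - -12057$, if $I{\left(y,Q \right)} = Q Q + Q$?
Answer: $11983 + i \sqrt{74} \approx 11983.0 + 8.6023 i$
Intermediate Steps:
$I{\left(y,Q \right)} = Q + Q^{2}$ ($I{\left(y,Q \right)} = Q^{2} + Q = Q + Q^{2}$)
$I{\left(\frac{39}{108} - \frac{65}{6},\sqrt{-79 + 5} \right)} - -12057 = \sqrt{-79 + 5} \left(1 + \sqrt{-79 + 5}\right) - -12057 = \sqrt{-74} \left(1 + \sqrt{-74}\right) + 12057 = i \sqrt{74} \left(1 + i \sqrt{74}\right) + 12057 = 12057 + i \sqrt{74} \left(1 + i \sqrt{74}\right)$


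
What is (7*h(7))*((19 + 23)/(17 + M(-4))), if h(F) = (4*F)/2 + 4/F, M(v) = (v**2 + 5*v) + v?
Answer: 476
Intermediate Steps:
M(v) = v**2 + 6*v
h(F) = 2*F + 4/F (h(F) = (4*F)*(1/2) + 4/F = 2*F + 4/F)
(7*h(7))*((19 + 23)/(17 + M(-4))) = (7*(2*7 + 4/7))*((19 + 23)/(17 - 4*(6 - 4))) = (7*(14 + 4*(1/7)))*(42/(17 - 4*2)) = (7*(14 + 4/7))*(42/(17 - 8)) = (7*(102/7))*(42/9) = 102*(42*(1/9)) = 102*(14/3) = 476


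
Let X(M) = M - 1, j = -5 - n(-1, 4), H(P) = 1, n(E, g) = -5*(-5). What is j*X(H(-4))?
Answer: 0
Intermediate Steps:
n(E, g) = 25
j = -30 (j = -5 - 1*25 = -5 - 25 = -30)
X(M) = -1 + M
j*X(H(-4)) = -30*(-1 + 1) = -30*0 = 0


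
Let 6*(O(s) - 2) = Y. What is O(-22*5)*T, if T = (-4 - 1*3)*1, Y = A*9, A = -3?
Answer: 35/2 ≈ 17.500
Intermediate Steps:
Y = -27 (Y = -3*9 = -27)
O(s) = -5/2 (O(s) = 2 + (⅙)*(-27) = 2 - 9/2 = -5/2)
T = -7 (T = (-4 - 3)*1 = -7*1 = -7)
O(-22*5)*T = -5/2*(-7) = 35/2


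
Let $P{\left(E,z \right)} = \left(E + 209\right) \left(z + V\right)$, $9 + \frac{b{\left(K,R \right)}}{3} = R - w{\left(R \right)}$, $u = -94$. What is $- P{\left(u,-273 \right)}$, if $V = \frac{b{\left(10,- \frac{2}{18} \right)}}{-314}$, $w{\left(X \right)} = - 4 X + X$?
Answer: $\frac{29564315}{942} \approx 31385.0$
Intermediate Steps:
$w{\left(X \right)} = - 3 X$
$b{\left(K,R \right)} = -27 + 12 R$ ($b{\left(K,R \right)} = -27 + 3 \left(R - - 3 R\right) = -27 + 3 \left(R + 3 R\right) = -27 + 3 \cdot 4 R = -27 + 12 R$)
$V = \frac{85}{942}$ ($V = \frac{-27 + 12 \left(- \frac{2}{18}\right)}{-314} = \left(-27 + 12 \left(\left(-2\right) \frac{1}{18}\right)\right) \left(- \frac{1}{314}\right) = \left(-27 + 12 \left(- \frac{1}{9}\right)\right) \left(- \frac{1}{314}\right) = \left(-27 - \frac{4}{3}\right) \left(- \frac{1}{314}\right) = \left(- \frac{85}{3}\right) \left(- \frac{1}{314}\right) = \frac{85}{942} \approx 0.090234$)
$P{\left(E,z \right)} = \left(209 + E\right) \left(\frac{85}{942} + z\right)$ ($P{\left(E,z \right)} = \left(E + 209\right) \left(z + \frac{85}{942}\right) = \left(209 + E\right) \left(\frac{85}{942} + z\right)$)
$- P{\left(u,-273 \right)} = - (\frac{17765}{942} + 209 \left(-273\right) + \frac{85}{942} \left(-94\right) - -25662) = - (\frac{17765}{942} - 57057 - \frac{3995}{471} + 25662) = \left(-1\right) \left(- \frac{29564315}{942}\right) = \frac{29564315}{942}$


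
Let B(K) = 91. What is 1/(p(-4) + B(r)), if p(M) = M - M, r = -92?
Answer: 1/91 ≈ 0.010989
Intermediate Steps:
p(M) = 0
1/(p(-4) + B(r)) = 1/(0 + 91) = 1/91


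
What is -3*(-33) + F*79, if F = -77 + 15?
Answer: -4799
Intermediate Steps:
F = -62
-3*(-33) + F*79 = -3*(-33) - 62*79 = 99 - 4898 = -4799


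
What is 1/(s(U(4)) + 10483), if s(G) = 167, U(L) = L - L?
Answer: 1/10650 ≈ 9.3897e-5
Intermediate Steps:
U(L) = 0
1/(s(U(4)) + 10483) = 1/(167 + 10483) = 1/10650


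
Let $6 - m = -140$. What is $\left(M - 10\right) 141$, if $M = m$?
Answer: $19176$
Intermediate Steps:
$m = 146$ ($m = 6 - -140 = 6 + 140 = 146$)
$M = 146$
$\left(M - 10\right) 141 = \left(146 - 10\right) 141 = 136 \cdot 141 = 19176$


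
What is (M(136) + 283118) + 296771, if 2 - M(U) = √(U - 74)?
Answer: 579891 - √62 ≈ 5.7988e+5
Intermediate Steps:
M(U) = 2 - √(-74 + U) (M(U) = 2 - √(U - 74) = 2 - √(-74 + U))
(M(136) + 283118) + 296771 = ((2 - √(-74 + 136)) + 283118) + 296771 = ((2 - √62) + 283118) + 296771 = (283120 - √62) + 296771 = 579891 - √62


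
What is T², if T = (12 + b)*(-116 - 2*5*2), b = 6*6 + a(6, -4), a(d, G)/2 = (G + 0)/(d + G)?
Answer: 35808256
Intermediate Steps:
a(d, G) = 2*G/(G + d) (a(d, G) = 2*((G + 0)/(d + G)) = 2*(G/(G + d)) = 2*G/(G + d))
b = 32 (b = 6*6 + 2*(-4)/(-4 + 6) = 36 + 2*(-4)/2 = 36 + 2*(-4)*(½) = 36 - 4 = 32)
T = -5984 (T = (12 + 32)*(-116 - 2*5*2) = 44*(-116 - 10*2) = 44*(-116 - 20) = 44*(-136) = -5984)
T² = (-5984)² = 35808256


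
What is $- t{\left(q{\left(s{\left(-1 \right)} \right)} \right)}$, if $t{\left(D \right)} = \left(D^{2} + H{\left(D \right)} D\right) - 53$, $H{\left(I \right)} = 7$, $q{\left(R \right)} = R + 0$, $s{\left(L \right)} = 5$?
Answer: $-7$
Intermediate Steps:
$q{\left(R \right)} = R$
$t{\left(D \right)} = -53 + D^{2} + 7 D$ ($t{\left(D \right)} = \left(D^{2} + 7 D\right) - 53 = -53 + D^{2} + 7 D$)
$- t{\left(q{\left(s{\left(-1 \right)} \right)} \right)} = - (-53 + 5^{2} + 7 \cdot 5) = - (-53 + 25 + 35) = \left(-1\right) 7 = -7$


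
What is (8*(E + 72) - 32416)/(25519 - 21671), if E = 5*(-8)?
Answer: -4020/481 ≈ -8.3576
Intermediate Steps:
E = -40
(8*(E + 72) - 32416)/(25519 - 21671) = (8*(-40 + 72) - 32416)/(25519 - 21671) = (8*32 - 32416)/3848 = (256 - 32416)*(1/3848) = -32160*1/3848 = -4020/481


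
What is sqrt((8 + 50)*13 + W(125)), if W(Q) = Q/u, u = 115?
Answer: sqrt(399441)/23 ≈ 27.479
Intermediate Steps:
W(Q) = Q/115
sqrt((8 + 50)*13 + W(125)) = sqrt((8 + 50)*13 + (1/115)*125) = sqrt(58*13 + 25/23) = sqrt(754 + 25/23) = sqrt(17367/23) = sqrt(399441)/23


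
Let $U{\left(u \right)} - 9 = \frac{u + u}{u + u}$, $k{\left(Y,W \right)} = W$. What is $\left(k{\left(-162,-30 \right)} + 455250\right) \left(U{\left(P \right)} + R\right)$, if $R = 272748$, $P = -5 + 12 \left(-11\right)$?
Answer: $124164896760$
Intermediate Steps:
$P = -137$ ($P = -5 - 132 = -137$)
$U{\left(u \right)} = 10$ ($U{\left(u \right)} = 9 + \frac{u + u}{u + u} = 9 + \frac{2 u}{2 u} = 9 + 2 u \frac{1}{2 u} = 9 + 1 = 10$)
$\left(k{\left(-162,-30 \right)} + 455250\right) \left(U{\left(P \right)} + R\right) = \left(-30 + 455250\right) \left(10 + 272748\right) = 455220 \cdot 272758 = 124164896760$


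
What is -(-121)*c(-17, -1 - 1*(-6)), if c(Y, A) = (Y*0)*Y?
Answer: 0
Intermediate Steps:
c(Y, A) = 0 (c(Y, A) = 0*Y = 0)
-(-121)*c(-17, -1 - 1*(-6)) = -(-121)*0 = -121*0 = 0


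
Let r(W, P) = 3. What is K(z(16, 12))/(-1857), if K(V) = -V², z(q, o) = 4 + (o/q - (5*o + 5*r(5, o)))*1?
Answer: 78961/29712 ≈ 2.6575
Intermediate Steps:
z(q, o) = -11 - 5*o + o/q (z(q, o) = 4 + (o/q - (15 + 5*o))*1 = 4 + (o/q - 5*(3 + o))*1 = 4 + (o/q + (-15 - 5*o))*1 = 4 + (-15 - 5*o + o/q)*1 = 4 + (-15 - 5*o + o/q) = -11 - 5*o + o/q)
K(z(16, 12))/(-1857) = -(-11 - 5*12 + 12/16)²/(-1857) = -(-11 - 60 + 12*(1/16))²*(-1/1857) = -(-11 - 60 + ¾)²*(-1/1857) = -(-281/4)²*(-1/1857) = -1*78961/16*(-1/1857) = -78961/16*(-1/1857) = 78961/29712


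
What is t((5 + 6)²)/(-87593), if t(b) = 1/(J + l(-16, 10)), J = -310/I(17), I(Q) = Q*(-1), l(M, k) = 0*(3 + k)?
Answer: -17/27153830 ≈ -6.2606e-7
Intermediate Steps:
l(M, k) = 0
I(Q) = -Q
J = 310/17 (J = -310/((-1*17)) = -310/(-17) = -310*(-1/17) = 310/17 ≈ 18.235)
t(b) = 17/310 (t(b) = 1/(310/17 + 0) = 1/(310/17) = 17/310)
t((5 + 6)²)/(-87593) = (17/310)/(-87593) = (17/310)*(-1/87593) = -17/27153830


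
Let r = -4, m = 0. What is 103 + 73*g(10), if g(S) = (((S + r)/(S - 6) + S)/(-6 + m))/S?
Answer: 10681/120 ≈ 89.008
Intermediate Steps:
g(S) = (-S/6 - (-4 + S)/(6*(-6 + S)))/S (g(S) = (((S - 4)/(S - 6) + S)/(-6 + 0))/S = (((-4 + S)/(-6 + S) + S)/(-6))/S = (((-4 + S)/(-6 + S) + S)*(-⅙))/S = ((S + (-4 + S)/(-6 + S))*(-⅙))/S = (-S/6 - (-4 + S)/(6*(-6 + S)))/S)
103 + 73*g(10) = 103 + 73*((⅙)*(-4 + 10² - 5*10)/(10*(6 - 1*10))) = 103 + 73*((⅙)*(⅒)*(-4 + 100 - 50)/(6 - 10)) = 103 + 73*((⅙)*(⅒)*46/(-4)) = 103 + 73*((⅙)*(⅒)*(-¼)*46) = 103 + 73*(-23/120) = 103 - 1679/120 = 10681/120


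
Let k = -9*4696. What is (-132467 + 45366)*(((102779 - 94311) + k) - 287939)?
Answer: 28023440235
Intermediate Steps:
k = -42264
(-132467 + 45366)*(((102779 - 94311) + k) - 287939) = (-132467 + 45366)*(((102779 - 94311) - 42264) - 287939) = -87101*((8468 - 42264) - 287939) = -87101*(-33796 - 287939) = -87101*(-321735) = 28023440235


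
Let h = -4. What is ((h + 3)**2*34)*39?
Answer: 1326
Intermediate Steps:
((h + 3)**2*34)*39 = ((-4 + 3)**2*34)*39 = ((-1)**2*34)*39 = (1*34)*39 = 34*39 = 1326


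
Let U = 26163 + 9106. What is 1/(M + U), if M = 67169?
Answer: 1/102438 ≈ 9.7620e-6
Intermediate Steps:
U = 35269
1/(M + U) = 1/(67169 + 35269) = 1/102438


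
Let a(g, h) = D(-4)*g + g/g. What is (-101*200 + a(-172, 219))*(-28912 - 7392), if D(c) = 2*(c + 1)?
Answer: 695838768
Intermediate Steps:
D(c) = 2 + 2*c (D(c) = 2*(1 + c) = 2 + 2*c)
a(g, h) = 1 - 6*g (a(g, h) = (2 + 2*(-4))*g + g/g = (2 - 8)*g + 1 = -6*g + 1 = 1 - 6*g)
(-101*200 + a(-172, 219))*(-28912 - 7392) = (-101*200 + (1 - 6*(-172)))*(-28912 - 7392) = (-20200 + (1 + 1032))*(-36304) = (-20200 + 1033)*(-36304) = -19167*(-36304) = 695838768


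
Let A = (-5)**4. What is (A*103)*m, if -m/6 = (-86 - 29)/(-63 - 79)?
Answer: -22209375/71 ≈ -3.1281e+5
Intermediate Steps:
A = 625
m = -345/71 (m = -6*(-86 - 29)/(-63 - 79) = -(-690)/(-142) = -(-690)*(-1)/142 = -6*115/142 = -345/71 ≈ -4.8592)
(A*103)*m = (625*103)*(-345/71) = 64375*(-345/71) = -22209375/71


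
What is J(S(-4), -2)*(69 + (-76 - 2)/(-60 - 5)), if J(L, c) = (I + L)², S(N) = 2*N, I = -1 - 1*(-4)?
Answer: 1755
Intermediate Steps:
I = 3 (I = -1 + 4 = 3)
J(L, c) = (3 + L)²
J(S(-4), -2)*(69 + (-76 - 2)/(-60 - 5)) = (3 + 2*(-4))²*(69 + (-76 - 2)/(-60 - 5)) = (3 - 8)²*(69 - 78/(-65)) = (-5)²*(69 - 78*(-1/65)) = 25*(69 + 6/5) = 25*(351/5) = 1755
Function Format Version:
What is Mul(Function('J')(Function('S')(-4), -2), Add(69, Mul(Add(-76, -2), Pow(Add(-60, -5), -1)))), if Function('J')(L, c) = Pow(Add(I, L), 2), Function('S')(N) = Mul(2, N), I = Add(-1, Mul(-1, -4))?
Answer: 1755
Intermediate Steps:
I = 3 (I = Add(-1, 4) = 3)
Function('J')(L, c) = Pow(Add(3, L), 2)
Mul(Function('J')(Function('S')(-4), -2), Add(69, Mul(Add(-76, -2), Pow(Add(-60, -5), -1)))) = Mul(Pow(Add(3, Mul(2, -4)), 2), Add(69, Mul(Add(-76, -2), Pow(Add(-60, -5), -1)))) = Mul(Pow(Add(3, -8), 2), Add(69, Mul(-78, Pow(-65, -1)))) = Mul(Pow(-5, 2), Add(69, Mul(-78, Rational(-1, 65)))) = Mul(25, Add(69, Rational(6, 5))) = Mul(25, Rational(351, 5)) = 1755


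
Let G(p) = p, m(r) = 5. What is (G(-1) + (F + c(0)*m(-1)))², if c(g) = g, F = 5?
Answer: 16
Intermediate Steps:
(G(-1) + (F + c(0)*m(-1)))² = (-1 + (5 + 0*5))² = (-1 + (5 + 0))² = (-1 + 5)² = 4² = 16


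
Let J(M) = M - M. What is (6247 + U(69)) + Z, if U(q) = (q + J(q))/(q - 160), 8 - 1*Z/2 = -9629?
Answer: 2322342/91 ≈ 25520.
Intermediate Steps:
Z = 19274 (Z = 16 - 2*(-9629) = 16 + 19258 = 19274)
J(M) = 0
U(q) = q/(-160 + q) (U(q) = (q + 0)/(q - 160) = q/(-160 + q))
(6247 + U(69)) + Z = (6247 + 69/(-160 + 69)) + 19274 = (6247 + 69/(-91)) + 19274 = (6247 + 69*(-1/91)) + 19274 = (6247 - 69/91) + 19274 = 568408/91 + 19274 = 2322342/91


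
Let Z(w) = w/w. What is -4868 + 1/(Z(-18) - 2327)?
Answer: -11322969/2326 ≈ -4868.0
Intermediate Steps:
Z(w) = 1
-4868 + 1/(Z(-18) - 2327) = -4868 + 1/(1 - 2327) = -4868 + 1/(-2326) = -4868 - 1/2326 = -11322969/2326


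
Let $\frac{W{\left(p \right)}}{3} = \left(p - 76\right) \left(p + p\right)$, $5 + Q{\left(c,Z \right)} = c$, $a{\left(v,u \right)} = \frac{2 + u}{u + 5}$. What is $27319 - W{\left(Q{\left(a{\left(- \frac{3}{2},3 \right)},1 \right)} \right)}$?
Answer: $\frac{806693}{32} \approx 25209.0$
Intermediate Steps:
$a{\left(v,u \right)} = \frac{2 + u}{5 + u}$
$Q{\left(c,Z \right)} = -5 + c$
$W{\left(p \right)} = 6 p \left(-76 + p\right)$ ($W{\left(p \right)} = 3 \left(p - 76\right) \left(p + p\right) = 3 \left(-76 + p\right) 2 p = 3 \cdot 2 p \left(-76 + p\right) = 6 p \left(-76 + p\right)$)
$27319 - W{\left(Q{\left(a{\left(- \frac{3}{2},3 \right)},1 \right)} \right)} = 27319 - 6 \left(-5 + \frac{2 + 3}{5 + 3}\right) \left(-76 - \left(5 - \frac{2 + 3}{5 + 3}\right)\right) = 27319 - 6 \left(-5 + \frac{1}{8} \cdot 5\right) \left(-76 - \left(5 - \frac{1}{8} \cdot 5\right)\right) = 27319 - 6 \left(-5 + \frac{1}{8} \cdot 5\right) \left(-76 + \left(-5 + \frac{1}{8} \cdot 5\right)\right) = 27319 - 6 \left(-5 + \frac{5}{8}\right) \left(-76 + \left(-5 + \frac{5}{8}\right)\right) = 27319 - 6 \left(- \frac{35}{8}\right) \left(-76 - \frac{35}{8}\right) = 27319 - 6 \left(- \frac{35}{8}\right) \left(- \frac{643}{8}\right) = 27319 - \frac{67515}{32} = \frac{806693}{32}$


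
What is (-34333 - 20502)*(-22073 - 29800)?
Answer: 2844455955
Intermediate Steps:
(-34333 - 20502)*(-22073 - 29800) = -54835*(-51873) = 2844455955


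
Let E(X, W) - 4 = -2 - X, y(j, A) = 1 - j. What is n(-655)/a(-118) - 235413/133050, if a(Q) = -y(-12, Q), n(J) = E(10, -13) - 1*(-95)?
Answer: -4878573/576550 ≈ -8.4617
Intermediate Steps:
E(X, W) = 2 - X (E(X, W) = 4 + (-2 - X) = 2 - X)
n(J) = 87 (n(J) = (2 - 1*10) - 1*(-95) = (2 - 10) + 95 = -8 + 95 = 87)
a(Q) = -13 (a(Q) = -(1 - 1*(-12)) = -(1 + 12) = -1*13 = -13)
n(-655)/a(-118) - 235413/133050 = 87/(-13) - 235413/133050 = 87*(-1/13) - 235413*1/133050 = -87/13 - 78471/44350 = -4878573/576550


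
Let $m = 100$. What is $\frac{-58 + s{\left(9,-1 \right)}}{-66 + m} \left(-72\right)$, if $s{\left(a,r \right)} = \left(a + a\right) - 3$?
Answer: $\frac{1548}{17} \approx 91.059$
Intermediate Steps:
$s{\left(a,r \right)} = -3 + 2 a$ ($s{\left(a,r \right)} = 2 a - 3 = -3 + 2 a$)
$\frac{-58 + s{\left(9,-1 \right)}}{-66 + m} \left(-72\right) = \frac{-58 + \left(-3 + 2 \cdot 9\right)}{-66 + 100} \left(-72\right) = \frac{-58 + \left(-3 + 18\right)}{34} \left(-72\right) = \left(-58 + 15\right) \frac{1}{34} \left(-72\right) = \left(-43\right) \frac{1}{34} \left(-72\right) = \left(- \frac{43}{34}\right) \left(-72\right) = \frac{1548}{17}$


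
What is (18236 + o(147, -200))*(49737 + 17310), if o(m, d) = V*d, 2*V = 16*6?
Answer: 579017892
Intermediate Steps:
V = 48 (V = (16*6)/2 = (1/2)*96 = 48)
o(m, d) = 48*d
(18236 + o(147, -200))*(49737 + 17310) = (18236 + 48*(-200))*(49737 + 17310) = (18236 - 9600)*67047 = 8636*67047 = 579017892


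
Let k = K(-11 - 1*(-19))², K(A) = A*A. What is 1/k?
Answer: 1/4096 ≈ 0.00024414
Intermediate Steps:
K(A) = A²
k = 4096 (k = ((-11 - 1*(-19))²)² = ((-11 + 19)²)² = (8²)² = 64² = 4096)
1/k = 1/4096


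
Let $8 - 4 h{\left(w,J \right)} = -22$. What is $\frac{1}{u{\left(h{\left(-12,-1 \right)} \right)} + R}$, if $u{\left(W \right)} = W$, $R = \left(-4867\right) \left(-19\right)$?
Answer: $\frac{2}{184961} \approx 1.0813 \cdot 10^{-5}$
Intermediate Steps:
$h{\left(w,J \right)} = \frac{15}{2}$ ($h{\left(w,J \right)} = 2 - - \frac{11}{2} = 2 + \frac{11}{2} = \frac{15}{2}$)
$R = 92473$
$\frac{1}{u{\left(h{\left(-12,-1 \right)} \right)} + R} = \frac{1}{\frac{15}{2} + 92473} = \frac{1}{\frac{184961}{2}} = \frac{2}{184961}$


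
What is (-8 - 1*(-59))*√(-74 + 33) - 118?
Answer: -118 + 51*I*√41 ≈ -118.0 + 326.56*I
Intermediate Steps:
(-8 - 1*(-59))*√(-74 + 33) - 118 = (-8 + 59)*√(-41) - 118 = 51*(I*√41) - 118 = 51*I*√41 - 118 = -118 + 51*I*√41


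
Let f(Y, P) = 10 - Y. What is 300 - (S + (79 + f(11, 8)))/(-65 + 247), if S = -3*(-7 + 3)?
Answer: 27255/91 ≈ 299.51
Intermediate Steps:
S = 12 (S = -3*(-4) = 12)
300 - (S + (79 + f(11, 8)))/(-65 + 247) = 300 - (12 + (79 + (10 - 1*11)))/(-65 + 247) = 300 - (12 + (79 + (10 - 11)))/182 = 300 - (12 + (79 - 1))/182 = 300 - (12 + 78)/182 = 300 - 90/182 = 300 - 1*45/91 = 300 - 45/91 = 27255/91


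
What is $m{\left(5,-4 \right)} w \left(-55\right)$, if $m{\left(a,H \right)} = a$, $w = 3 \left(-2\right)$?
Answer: $1650$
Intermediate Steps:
$w = -6$
$m{\left(5,-4 \right)} w \left(-55\right) = 5 \left(-6\right) \left(-55\right) = \left(-30\right) \left(-55\right) = 1650$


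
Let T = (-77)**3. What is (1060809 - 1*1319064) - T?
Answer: 198278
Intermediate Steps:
T = -456533
(1060809 - 1*1319064) - T = (1060809 - 1*1319064) - 1*(-456533) = (1060809 - 1319064) + 456533 = -258255 + 456533 = 198278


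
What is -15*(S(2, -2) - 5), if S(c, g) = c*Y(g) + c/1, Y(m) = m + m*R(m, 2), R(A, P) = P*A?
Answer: -135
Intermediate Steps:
R(A, P) = A*P
Y(m) = m + 2*m**2 (Y(m) = m + m*(m*2) = m + m*(2*m) = m + 2*m**2)
S(c, g) = c + c*g*(1 + 2*g) (S(c, g) = c*(g*(1 + 2*g)) + c/1 = c*g*(1 + 2*g) + c*1 = c*g*(1 + 2*g) + c = c + c*g*(1 + 2*g))
-15*(S(2, -2) - 5) = -15*(2*(1 - 2*(1 + 2*(-2))) - 5) = -15*(2*(1 - 2*(1 - 4)) - 5) = -15*(2*(1 - 2*(-3)) - 5) = -15*(2*(1 + 6) - 5) = -15*(2*7 - 5) = -15*(14 - 5) = -15*9 = -135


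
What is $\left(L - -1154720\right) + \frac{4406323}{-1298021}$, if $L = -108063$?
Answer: $\frac{1358578359474}{1298021} \approx 1.0467 \cdot 10^{6}$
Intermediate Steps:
$\left(L - -1154720\right) + \frac{4406323}{-1298021} = \left(-108063 - -1154720\right) + \frac{4406323}{-1298021} = \left(-108063 + 1154720\right) + 4406323 \left(- \frac{1}{1298021}\right) = 1046657 - \frac{4406323}{1298021} = \frac{1358578359474}{1298021}$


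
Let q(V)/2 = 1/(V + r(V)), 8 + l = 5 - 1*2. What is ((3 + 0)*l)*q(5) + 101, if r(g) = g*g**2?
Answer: 1310/13 ≈ 100.77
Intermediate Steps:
l = -5 (l = -8 + (5 - 1*2) = -8 + (5 - 2) = -8 + 3 = -5)
r(g) = g**3
q(V) = 2/(V + V**3)
((3 + 0)*l)*q(5) + 101 = ((3 + 0)*(-5))*(2/(5 + 5**3)) + 101 = (3*(-5))*(2/(5 + 125)) + 101 = -30/130 + 101 = -15*1/65 + 101 = -3/13 + 101 = 1310/13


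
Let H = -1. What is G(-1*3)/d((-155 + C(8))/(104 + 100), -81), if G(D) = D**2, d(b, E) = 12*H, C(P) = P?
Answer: -3/4 ≈ -0.75000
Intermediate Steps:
d(b, E) = -12 (d(b, E) = 12*(-1) = -12)
G(-1*3)/d((-155 + C(8))/(104 + 100), -81) = (-1*3)**2/(-12) = (-3)**2*(-1/12) = 9*(-1/12) = -3/4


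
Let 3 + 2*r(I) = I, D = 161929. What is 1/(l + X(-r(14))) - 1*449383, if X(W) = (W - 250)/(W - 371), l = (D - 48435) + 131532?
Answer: -82913450409334/184505089 ≈ -4.4938e+5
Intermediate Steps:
r(I) = -3/2 + I/2
l = 245026 (l = (161929 - 48435) + 131532 = 113494 + 131532 = 245026)
X(W) = (-250 + W)/(-371 + W)
1/(l + X(-r(14))) - 1*449383 = 1/(245026 + (-250 - (-3/2 + (½)*14))/(-371 - (-3/2 + (½)*14))) - 1*449383 = 1/(245026 + (-250 - (-3/2 + 7))/(-371 - (-3/2 + 7))) - 449383 = 1/(245026 + (-250 - 1*11/2)/(-371 - 1*11/2)) - 449383 = 1/(245026 + (-250 - 11/2)/(-371 - 11/2)) - 449383 = 1/(245026 - 511/2/(-753/2)) - 449383 = 1/(245026 - 2/753*(-511/2)) - 449383 = 1/(245026 + 511/753) - 449383 = 1/(184505089/753) - 449383 = 753/184505089 - 449383 = -82913450409334/184505089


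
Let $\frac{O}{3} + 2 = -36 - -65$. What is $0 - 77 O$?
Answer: $-6237$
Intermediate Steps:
$O = 81$ ($O = -6 + 3 \left(-36 - -65\right) = -6 + 3 \left(-36 + 65\right) = -6 + 3 \cdot 29 = -6 + 87 = 81$)
$0 - 77 O = 0 - 6237 = -6237$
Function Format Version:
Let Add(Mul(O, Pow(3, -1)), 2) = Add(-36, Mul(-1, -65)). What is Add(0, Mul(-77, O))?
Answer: -6237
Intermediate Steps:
O = 81 (O = Add(-6, Mul(3, Add(-36, Mul(-1, -65)))) = Add(-6, Mul(3, Add(-36, 65))) = Add(-6, Mul(3, 29)) = Add(-6, 87) = 81)
Add(0, Mul(-77, O)) = Add(0, Mul(-77, 81)) = Add(0, -6237) = -6237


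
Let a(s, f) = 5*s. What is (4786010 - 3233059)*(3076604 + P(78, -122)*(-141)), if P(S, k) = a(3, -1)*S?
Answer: 4521624931934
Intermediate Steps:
P(S, k) = 15*S (P(S, k) = (5*3)*S = 15*S)
(4786010 - 3233059)*(3076604 + P(78, -122)*(-141)) = (4786010 - 3233059)*(3076604 + (15*78)*(-141)) = 1552951*(3076604 + 1170*(-141)) = 1552951*(3076604 - 164970) = 1552951*2911634 = 4521624931934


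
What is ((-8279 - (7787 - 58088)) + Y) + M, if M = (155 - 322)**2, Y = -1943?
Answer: 67968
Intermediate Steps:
M = 27889 (M = (-167)**2 = 27889)
((-8279 - (7787 - 58088)) + Y) + M = ((-8279 - (7787 - 58088)) - 1943) + 27889 = ((-8279 - 1*(-50301)) - 1943) + 27889 = ((-8279 + 50301) - 1943) + 27889 = (42022 - 1943) + 27889 = 40079 + 27889 = 67968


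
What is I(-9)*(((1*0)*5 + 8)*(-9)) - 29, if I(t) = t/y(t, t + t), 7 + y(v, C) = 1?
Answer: -137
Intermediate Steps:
y(v, C) = -6 (y(v, C) = -7 + 1 = -6)
I(t) = -t/6 (I(t) = t/(-6) = t*(-1/6) = -t/6)
I(-9)*(((1*0)*5 + 8)*(-9)) - 29 = (-1/6*(-9))*(((1*0)*5 + 8)*(-9)) - 29 = 3*((0*5 + 8)*(-9))/2 - 29 = 3*((0 + 8)*(-9))/2 - 29 = 3*(8*(-9))/2 - 29 = (3/2)*(-72) - 29 = -108 - 29 = -137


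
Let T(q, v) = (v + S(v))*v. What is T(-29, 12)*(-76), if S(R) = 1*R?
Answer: -21888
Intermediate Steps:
S(R) = R
T(q, v) = 2*v² (T(q, v) = (v + v)*v = (2*v)*v = 2*v²)
T(-29, 12)*(-76) = (2*12²)*(-76) = (2*144)*(-76) = 288*(-76) = -21888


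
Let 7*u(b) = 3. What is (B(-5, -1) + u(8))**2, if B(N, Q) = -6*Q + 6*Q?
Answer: 9/49 ≈ 0.18367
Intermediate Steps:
u(b) = 3/7 (u(b) = (1/7)*3 = 3/7)
B(N, Q) = 0
(B(-5, -1) + u(8))**2 = (0 + 3/7)**2 = (3/7)**2 = 9/49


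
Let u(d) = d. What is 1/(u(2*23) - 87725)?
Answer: -1/87679 ≈ -1.1405e-5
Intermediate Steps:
1/(u(2*23) - 87725) = 1/(2*23 - 87725) = 1/(46 - 87725) = 1/(-87679) = -1/87679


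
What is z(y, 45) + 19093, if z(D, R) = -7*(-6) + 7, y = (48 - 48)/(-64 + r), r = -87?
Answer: 19142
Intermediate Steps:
y = 0 (y = (48 - 48)/(-64 - 87) = 0/(-151) = 0*(-1/151) = 0)
z(D, R) = 49 (z(D, R) = 42 + 7 = 49)
z(y, 45) + 19093 = 49 + 19093 = 19142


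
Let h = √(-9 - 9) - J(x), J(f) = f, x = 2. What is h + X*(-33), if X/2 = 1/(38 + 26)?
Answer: -97/32 + 3*I*√2 ≈ -3.0313 + 4.2426*I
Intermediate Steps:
X = 1/32 (X = 2/(38 + 26) = 2/64 = 2*(1/64) = 1/32 ≈ 0.031250)
h = -2 + 3*I*√2 (h = √(-9 - 9) - 1*2 = √(-18) - 2 = 3*I*√2 - 2 = -2 + 3*I*√2 ≈ -2.0 + 4.2426*I)
h + X*(-33) = (-2 + 3*I*√2) + (1/32)*(-33) = (-2 + 3*I*√2) - 33/32 = -97/32 + 3*I*√2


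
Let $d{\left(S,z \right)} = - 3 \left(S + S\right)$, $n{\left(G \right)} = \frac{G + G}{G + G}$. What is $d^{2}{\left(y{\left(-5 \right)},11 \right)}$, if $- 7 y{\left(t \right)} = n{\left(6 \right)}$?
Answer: $\frac{36}{49} \approx 0.73469$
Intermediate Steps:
$n{\left(G \right)} = 1$ ($n{\left(G \right)} = \frac{2 G}{2 G} = 2 G \frac{1}{2 G} = 1$)
$y{\left(t \right)} = - \frac{1}{7}$ ($y{\left(t \right)} = \left(- \frac{1}{7}\right) 1 = - \frac{1}{7}$)
$d{\left(S,z \right)} = - 6 S$ ($d{\left(S,z \right)} = - 3 \cdot 2 S = - 6 S$)
$d^{2}{\left(y{\left(-5 \right)},11 \right)} = \left(\left(-6\right) \left(- \frac{1}{7}\right)\right)^{2} = \left(\frac{6}{7}\right)^{2} = \frac{36}{49}$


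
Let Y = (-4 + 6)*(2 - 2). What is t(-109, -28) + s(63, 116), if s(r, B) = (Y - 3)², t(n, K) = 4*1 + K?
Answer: -15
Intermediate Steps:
Y = 0 (Y = 2*0 = 0)
t(n, K) = 4 + K
s(r, B) = 9 (s(r, B) = (0 - 3)² = (-3)² = 9)
t(-109, -28) + s(63, 116) = (4 - 28) + 9 = -24 + 9 = -15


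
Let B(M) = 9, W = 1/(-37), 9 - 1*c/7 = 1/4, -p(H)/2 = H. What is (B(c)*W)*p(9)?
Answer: 162/37 ≈ 4.3784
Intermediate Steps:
p(H) = -2*H
c = 245/4 (c = 63 - 7/4 = 245/4 ≈ 61.250)
W = -1/37 ≈ -0.027027
(B(c)*W)*p(9) = (9*(-1/37))*(-2*9) = -9/37*(-18) = 162/37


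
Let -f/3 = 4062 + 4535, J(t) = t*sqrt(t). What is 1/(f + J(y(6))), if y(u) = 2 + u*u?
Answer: -25791/665120809 - 38*sqrt(38)/665120809 ≈ -3.9129e-5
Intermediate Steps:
y(u) = 2 + u**2
J(t) = t**(3/2)
f = -25791 (f = -3*(4062 + 4535) = -3*8597 = -25791)
1/(f + J(y(6))) = 1/(-25791 + (2 + 6**2)**(3/2)) = 1/(-25791 + (2 + 36)**(3/2)) = 1/(-25791 + 38**(3/2)) = 1/(-25791 + 38*sqrt(38))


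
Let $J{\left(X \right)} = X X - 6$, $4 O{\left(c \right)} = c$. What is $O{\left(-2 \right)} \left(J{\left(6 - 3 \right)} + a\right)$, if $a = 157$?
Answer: $-80$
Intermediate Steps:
$O{\left(c \right)} = \frac{c}{4}$
$J{\left(X \right)} = -6 + X^{2}$ ($J{\left(X \right)} = X^{2} - 6 = -6 + X^{2}$)
$O{\left(-2 \right)} \left(J{\left(6 - 3 \right)} + a\right) = \frac{1}{4} \left(-2\right) \left(\left(-6 + \left(6 - 3\right)^{2}\right) + 157\right) = - \frac{\left(-6 + 3^{2}\right) + 157}{2} = - \frac{\left(-6 + 9\right) + 157}{2} = - \frac{3 + 157}{2} = \left(- \frac{1}{2}\right) 160 = -80$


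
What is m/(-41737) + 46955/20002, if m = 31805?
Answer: 1323597225/834823474 ≈ 1.5855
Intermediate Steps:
m/(-41737) + 46955/20002 = 31805/(-41737) + 46955/20002 = 31805*(-1/41737) + 46955*(1/20002) = -31805/41737 + 46955/20002 = 1323597225/834823474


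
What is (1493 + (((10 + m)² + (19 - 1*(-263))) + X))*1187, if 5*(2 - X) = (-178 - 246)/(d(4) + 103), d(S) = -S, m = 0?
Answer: 1103362793/495 ≈ 2.2290e+6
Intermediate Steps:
X = 1414/495 (X = 2 - (-178 - 246)/(5*(-1*4 + 103)) = 2 - (-424)/(5*(-4 + 103)) = 2 - (-424)/(5*99) = 2 - ⅕*(-424/99) = 2 + 424/495 = 1414/495 ≈ 2.8566)
(1493 + (((10 + m)² + (19 - 1*(-263))) + X))*1187 = (1493 + (((10 + 0)² + (19 - 1*(-263))) + 1414/495))*1187 = (1493 + ((10² + (19 + 263)) + 1414/495))*1187 = (1493 + ((100 + 282) + 1414/495))*1187 = (1493 + (382 + 1414/495))*1187 = (1493 + 190504/495)*1187 = (929539/495)*1187 = 1103362793/495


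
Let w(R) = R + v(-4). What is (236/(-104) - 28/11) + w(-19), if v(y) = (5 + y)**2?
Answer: -6525/286 ≈ -22.815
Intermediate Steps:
w(R) = 1 + R (w(R) = R + (5 - 4)**2 = R + 1**2 = R + 1 = 1 + R)
(236/(-104) - 28/11) + w(-19) = (236/(-104) - 28/11) + (1 - 19) = (236*(-1/104) - 28*1/11) - 18 = (-59/26 - 28/11) - 18 = -1377/286 - 18 = -6525/286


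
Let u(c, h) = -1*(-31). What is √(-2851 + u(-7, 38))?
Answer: 2*I*√705 ≈ 53.104*I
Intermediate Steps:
u(c, h) = 31
√(-2851 + u(-7, 38)) = √(-2851 + 31) = √(-2820) = 2*I*√705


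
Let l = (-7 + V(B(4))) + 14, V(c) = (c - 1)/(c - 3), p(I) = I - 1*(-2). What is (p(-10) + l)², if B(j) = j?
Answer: 4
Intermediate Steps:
p(I) = 2 + I (p(I) = I + 2 = 2 + I)
V(c) = (-1 + c)/(-3 + c)
l = 10 (l = (-7 + (-1 + 4)/(-3 + 4)) + 14 = (-7 + 3/1) + 14 = (-7 + 1*3) + 14 = (-7 + 3) + 14 = -4 + 14 = 10)
(p(-10) + l)² = ((2 - 10) + 10)² = (-8 + 10)² = 2² = 4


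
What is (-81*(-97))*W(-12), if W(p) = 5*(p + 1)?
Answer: -432135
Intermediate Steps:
W(p) = 5 + 5*p (W(p) = 5*(1 + p) = 5 + 5*p)
(-81*(-97))*W(-12) = (-81*(-97))*(5 + 5*(-12)) = 7857*(5 - 60) = 7857*(-55) = -432135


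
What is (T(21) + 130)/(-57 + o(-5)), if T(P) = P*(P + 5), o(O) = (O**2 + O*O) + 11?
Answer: 169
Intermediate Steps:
o(O) = 11 + 2*O**2 (o(O) = (O**2 + O**2) + 11 = 2*O**2 + 11 = 11 + 2*O**2)
T(P) = P*(5 + P)
(T(21) + 130)/(-57 + o(-5)) = (21*(5 + 21) + 130)/(-57 + (11 + 2*(-5)**2)) = (21*26 + 130)/(-57 + (11 + 2*25)) = (546 + 130)/(-57 + (11 + 50)) = 676/(-57 + 61) = 676/4 = 676*(1/4) = 169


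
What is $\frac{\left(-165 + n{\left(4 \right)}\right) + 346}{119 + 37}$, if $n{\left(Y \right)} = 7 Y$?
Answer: $\frac{209}{156} \approx 1.3397$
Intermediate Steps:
$\frac{\left(-165 + n{\left(4 \right)}\right) + 346}{119 + 37} = \frac{\left(-165 + 7 \cdot 4\right) + 346}{119 + 37} = \frac{\left(-165 + 28\right) + 346}{156} = \left(-137 + 346\right) \frac{1}{156} = 209 \cdot \frac{1}{156} = \frac{209}{156}$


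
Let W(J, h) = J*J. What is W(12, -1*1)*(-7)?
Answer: -1008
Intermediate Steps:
W(J, h) = J²
W(12, -1*1)*(-7) = 12²*(-7) = 144*(-7) = -1008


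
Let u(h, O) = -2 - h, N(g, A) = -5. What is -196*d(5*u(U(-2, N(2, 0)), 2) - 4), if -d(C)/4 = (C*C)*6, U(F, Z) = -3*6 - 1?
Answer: 30862944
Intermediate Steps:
U(F, Z) = -19 (U(F, Z) = -18 - 1 = -19)
d(C) = -24*C² (d(C) = -4*C*C*6 = -4*C²*6 = -24*C²)
-196*d(5*u(U(-2, N(2, 0)), 2) - 4) = -(-4704)*(5*(-2 - 1*(-19)) - 4)² = -(-4704)*(5*(-2 + 19) - 4)² = -(-4704)*(5*17 - 4)² = -(-4704)*(85 - 4)² = -(-4704)*81² = -(-4704)*6561 = -196*(-157464) = 30862944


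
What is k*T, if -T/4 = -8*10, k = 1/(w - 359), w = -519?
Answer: -160/439 ≈ -0.36446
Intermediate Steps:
k = -1/878 (k = 1/(-519 - 359) = 1/(-878) = -1/878 ≈ -0.0011390)
T = 320 (T = -(-32)*10 = -4*(-80) = 320)
k*T = -1/878*320 = -160/439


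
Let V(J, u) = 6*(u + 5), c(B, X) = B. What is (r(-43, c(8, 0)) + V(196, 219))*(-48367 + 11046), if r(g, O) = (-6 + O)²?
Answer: -50308708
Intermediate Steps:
V(J, u) = 30 + 6*u (V(J, u) = 6*(5 + u) = 30 + 6*u)
(r(-43, c(8, 0)) + V(196, 219))*(-48367 + 11046) = ((-6 + 8)² + (30 + 6*219))*(-48367 + 11046) = (2² + (30 + 1314))*(-37321) = (4 + 1344)*(-37321) = 1348*(-37321) = -50308708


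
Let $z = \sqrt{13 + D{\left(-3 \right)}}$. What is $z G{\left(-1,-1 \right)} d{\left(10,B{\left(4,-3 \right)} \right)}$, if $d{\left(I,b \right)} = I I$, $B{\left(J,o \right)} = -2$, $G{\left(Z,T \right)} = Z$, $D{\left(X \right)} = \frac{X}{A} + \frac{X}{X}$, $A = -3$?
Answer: $- 100 \sqrt{15} \approx -387.3$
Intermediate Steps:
$D{\left(X \right)} = 1 - \frac{X}{3}$ ($D{\left(X \right)} = \frac{X}{-3} + \frac{X}{X} = X \left(- \frac{1}{3}\right) + 1 = - \frac{X}{3} + 1 = 1 - \frac{X}{3}$)
$z = \sqrt{15}$ ($z = \sqrt{13 + \left(1 - -1\right)} = \sqrt{13 + \left(1 + 1\right)} = \sqrt{13 + 2} = \sqrt{15} \approx 3.873$)
$d{\left(I,b \right)} = I^{2}$
$z G{\left(-1,-1 \right)} d{\left(10,B{\left(4,-3 \right)} \right)} = \sqrt{15} \left(-1\right) 10^{2} = - \sqrt{15} \cdot 100 = - 100 \sqrt{15}$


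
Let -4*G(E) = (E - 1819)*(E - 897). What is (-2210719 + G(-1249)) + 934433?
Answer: -2922268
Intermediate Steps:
G(E) = -(-1819 + E)*(-897 + E)/4 (G(E) = -(E - 1819)*(E - 897)/4 = -(-1819 + E)*(-897 + E)/4)
(-2210719 + G(-1249)) + 934433 = (-2210719 + (-1631643/4 + 679*(-1249) - ¼*(-1249)²)) + 934433 = (-2210719 + (-1631643/4 - 848071 - ¼*1560001)) + 934433 = (-2210719 + (-1631643/4 - 848071 - 1560001/4)) + 934433 = (-2210719 - 1645982) + 934433 = -3856701 + 934433 = -2922268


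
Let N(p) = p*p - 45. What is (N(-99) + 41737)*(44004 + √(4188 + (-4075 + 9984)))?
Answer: 2265897972 + 51493*√10097 ≈ 2.2711e+9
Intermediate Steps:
N(p) = -45 + p² (N(p) = p² - 45 = -45 + p²)
(N(-99) + 41737)*(44004 + √(4188 + (-4075 + 9984))) = ((-45 + (-99)²) + 41737)*(44004 + √(4188 + (-4075 + 9984))) = ((-45 + 9801) + 41737)*(44004 + √(4188 + 5909)) = (9756 + 41737)*(44004 + √10097) = 51493*(44004 + √10097) = 2265897972 + 51493*√10097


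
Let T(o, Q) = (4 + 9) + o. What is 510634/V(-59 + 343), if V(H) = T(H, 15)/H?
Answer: 145020056/297 ≈ 4.8828e+5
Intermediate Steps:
T(o, Q) = 13 + o
V(H) = (13 + H)/H
510634/V(-59 + 343) = 510634/(((13 + (-59 + 343))/(-59 + 343))) = 510634/(((13 + 284)/284)) = 510634/(((1/284)*297)) = 510634/(297/284) = 510634*(284/297) = 145020056/297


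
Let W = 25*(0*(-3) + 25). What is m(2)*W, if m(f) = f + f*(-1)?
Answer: 0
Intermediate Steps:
m(f) = 0 (m(f) = f - f = 0)
W = 625 (W = 25*(0 + 25) = 25*25 = 625)
m(2)*W = 0*625 = 0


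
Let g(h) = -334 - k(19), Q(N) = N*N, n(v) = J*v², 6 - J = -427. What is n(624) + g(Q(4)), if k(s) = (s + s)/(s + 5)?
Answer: 2023193669/12 ≈ 1.6860e+8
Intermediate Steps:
J = 433 (J = 6 - 1*(-427) = 6 + 427 = 433)
n(v) = 433*v²
k(s) = 2*s/(5 + s) (k(s) = (2*s)/(5 + s) = 2*s/(5 + s))
Q(N) = N²
g(h) = -4027/12 (g(h) = -334 - 2*19/(5 + 19) = -334 - 2*19/24 = -334 - 1*19/12 = -334 - 19/12 = -4027/12)
n(624) + g(Q(4)) = 433*624² - 4027/12 = 433*389376 - 4027/12 = 168599808 - 4027/12 = 2023193669/12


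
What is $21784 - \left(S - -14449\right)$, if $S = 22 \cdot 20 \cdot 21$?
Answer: $-1905$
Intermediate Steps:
$S = 9240$ ($S = 440 \cdot 21 = 9240$)
$21784 - \left(S - -14449\right) = 21784 - \left(9240 - -14449\right) = 21784 - \left(9240 + 14449\right) = 21784 - 23689 = -1905$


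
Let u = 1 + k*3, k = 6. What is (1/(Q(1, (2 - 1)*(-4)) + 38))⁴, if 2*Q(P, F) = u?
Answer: 16/81450625 ≈ 1.9644e-7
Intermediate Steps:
u = 19 (u = 1 + 6*3 = 1 + 18 = 19)
Q(P, F) = 19/2 (Q(P, F) = (½)*19 = 19/2)
(1/(Q(1, (2 - 1)*(-4)) + 38))⁴ = (1/(19/2 + 38))⁴ = (1/(95/2))⁴ = (2/95)⁴ = 16/81450625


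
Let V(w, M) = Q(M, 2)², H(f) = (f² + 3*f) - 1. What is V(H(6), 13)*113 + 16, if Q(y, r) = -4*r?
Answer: 7248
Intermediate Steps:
H(f) = -1 + f² + 3*f
V(w, M) = 64 (V(w, M) = (-4*2)² = (-8)² = 64)
V(H(6), 13)*113 + 16 = 64*113 + 16 = 7232 + 16 = 7248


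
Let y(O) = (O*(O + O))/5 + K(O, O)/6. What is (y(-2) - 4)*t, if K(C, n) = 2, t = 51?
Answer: -527/5 ≈ -105.40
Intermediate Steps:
y(O) = ⅓ + 2*O²/5 (y(O) = (O*(O + O))/5 + 2/6 = (O*(2*O))*(⅕) + 2*(⅙) = (2*O²)*(⅕) + ⅓ = 2*O²/5 + ⅓ = ⅓ + 2*O²/5)
(y(-2) - 4)*t = ((⅓ + (⅖)*(-2)²) - 4)*51 = ((⅓ + (⅖)*4) - 4)*51 = ((⅓ + 8/5) - 4)*51 = (29/15 - 4)*51 = -31/15*51 = -527/5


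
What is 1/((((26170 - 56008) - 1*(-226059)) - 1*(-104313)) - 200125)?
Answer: 1/100409 ≈ 9.9593e-6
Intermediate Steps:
1/((((26170 - 56008) - 1*(-226059)) - 1*(-104313)) - 200125) = 1/(((-29838 + 226059) + 104313) - 200125) = 1/((196221 + 104313) - 200125) = 1/(300534 - 200125) = 1/100409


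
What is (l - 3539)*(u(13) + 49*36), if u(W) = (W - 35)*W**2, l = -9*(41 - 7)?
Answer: 7513130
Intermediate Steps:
l = -306 (l = -9*34 = -306)
u(W) = W**2*(-35 + W) (u(W) = (-35 + W)*W**2 = W**2*(-35 + W))
(l - 3539)*(u(13) + 49*36) = (-306 - 3539)*(13**2*(-35 + 13) + 49*36) = -3845*(169*(-22) + 1764) = -3845*(-3718 + 1764) = -3845*(-1954) = 7513130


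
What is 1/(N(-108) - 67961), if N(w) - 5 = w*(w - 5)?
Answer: -1/55752 ≈ -1.7937e-5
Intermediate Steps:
N(w) = 5 + w*(-5 + w) (N(w) = 5 + w*(w - 5) = 5 + w*(-5 + w))
1/(N(-108) - 67961) = 1/((5 + (-108)**2 - 5*(-108)) - 67961) = 1/((5 + 11664 + 540) - 67961) = 1/(12209 - 67961) = 1/(-55752) = -1/55752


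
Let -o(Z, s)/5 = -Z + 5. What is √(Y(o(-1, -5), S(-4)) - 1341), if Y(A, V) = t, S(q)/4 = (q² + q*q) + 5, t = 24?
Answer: I*√1317 ≈ 36.29*I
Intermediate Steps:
o(Z, s) = -25 + 5*Z (o(Z, s) = -5*(-Z + 5) = -5*(5 - Z) = -25 + 5*Z)
S(q) = 20 + 8*q² (S(q) = 4*((q² + q*q) + 5) = 4*((q² + q²) + 5) = 4*(2*q² + 5) = 4*(5 + 2*q²) = 20 + 8*q²)
Y(A, V) = 24
√(Y(o(-1, -5), S(-4)) - 1341) = √(24 - 1341) = √(-1317) = I*√1317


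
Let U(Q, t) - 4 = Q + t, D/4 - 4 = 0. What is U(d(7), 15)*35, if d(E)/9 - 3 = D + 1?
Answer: 6965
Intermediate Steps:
D = 16 (D = 16 + 4*0 = 16 + 0 = 16)
d(E) = 180 (d(E) = 27 + 9*(16 + 1) = 27 + 9*17 = 27 + 153 = 180)
U(Q, t) = 4 + Q + t (U(Q, t) = 4 + (Q + t) = 4 + Q + t)
U(d(7), 15)*35 = (4 + 180 + 15)*35 = 199*35 = 6965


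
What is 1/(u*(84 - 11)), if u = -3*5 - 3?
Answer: -1/1314 ≈ -0.00076103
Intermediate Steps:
u = -18 (u = -15 - 3 = -18)
1/(u*(84 - 11)) = 1/(-18*(84 - 11)) = 1/(-18*73) = 1/(-1314) = -1/1314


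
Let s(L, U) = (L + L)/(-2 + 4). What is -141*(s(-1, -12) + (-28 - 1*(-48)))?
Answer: -2679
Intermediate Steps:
s(L, U) = L (s(L, U) = (2*L)/2 = (2*L)*(½) = L)
-141*(s(-1, -12) + (-28 - 1*(-48))) = -141*(-1 + (-28 - 1*(-48))) = -141*(-1 + (-28 + 48)) = -141*(-1 + 20) = -141*19 = -2679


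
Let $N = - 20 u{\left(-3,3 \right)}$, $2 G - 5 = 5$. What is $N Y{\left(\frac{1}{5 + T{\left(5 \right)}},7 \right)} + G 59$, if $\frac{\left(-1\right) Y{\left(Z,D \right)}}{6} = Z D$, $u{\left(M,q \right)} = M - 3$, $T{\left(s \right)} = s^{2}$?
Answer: $127$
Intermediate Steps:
$G = 5$ ($G = \frac{5}{2} + \frac{1}{2} \cdot 5 = \frac{5}{2} + \frac{5}{2} = 5$)
$u{\left(M,q \right)} = -3 + M$ ($u{\left(M,q \right)} = M - 3 = -3 + M$)
$Y{\left(Z,D \right)} = - 6 D Z$ ($Y{\left(Z,D \right)} = - 6 Z D = - 6 D Z$)
$N = 120$ ($N = - 20 \left(-3 - 3\right) = \left(-20\right) \left(-6\right) = 120$)
$N Y{\left(\frac{1}{5 + T{\left(5 \right)}},7 \right)} + G 59 = 120 \left(\left(-6\right) 7 \frac{1}{5 + 5^{2}}\right) + 5 \cdot 59 = 120 \left(\left(-6\right) 7 \frac{1}{5 + 25}\right) + 295 = 120 \left(\left(-6\right) 7 \cdot \frac{1}{30}\right) + 295 = 120 \left(- \frac{7}{5}\right) + 295 = -168 + 295 = 127$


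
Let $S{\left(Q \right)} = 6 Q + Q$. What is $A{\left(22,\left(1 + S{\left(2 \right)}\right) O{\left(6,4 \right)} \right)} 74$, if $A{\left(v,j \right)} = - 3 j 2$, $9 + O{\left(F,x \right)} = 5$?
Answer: $26640$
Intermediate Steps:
$O{\left(F,x \right)} = -4$ ($O{\left(F,x \right)} = -9 + 5 = -4$)
$S{\left(Q \right)} = 7 Q$
$A{\left(v,j \right)} = - 6 j$
$A{\left(22,\left(1 + S{\left(2 \right)}\right) O{\left(6,4 \right)} \right)} 74 = - 6 \left(1 + 7 \cdot 2\right) \left(-4\right) 74 = - 6 \left(1 + 14\right) \left(-4\right) 74 = - 6 \cdot 15 \left(-4\right) 74 = \left(-6\right) \left(-60\right) 74 = 360 \cdot 74 = 26640$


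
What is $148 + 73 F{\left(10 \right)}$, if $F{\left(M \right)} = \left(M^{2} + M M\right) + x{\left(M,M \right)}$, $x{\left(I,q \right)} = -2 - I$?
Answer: $13872$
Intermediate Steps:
$F{\left(M \right)} = -2 - M + 2 M^{2}$ ($F{\left(M \right)} = \left(M^{2} + M M\right) - \left(2 + M\right) = \left(M^{2} + M^{2}\right) - \left(2 + M\right) = 2 M^{2} - \left(2 + M\right) = -2 - M + 2 M^{2}$)
$148 + 73 F{\left(10 \right)} = 148 + 73 \left(-2 - 10 + 2 \cdot 10^{2}\right) = 148 + 73 \left(-2 - 10 + 2 \cdot 100\right) = 148 + 73 \left(-2 - 10 + 200\right) = 148 + 73 \cdot 188 = 148 + 13724 = 13872$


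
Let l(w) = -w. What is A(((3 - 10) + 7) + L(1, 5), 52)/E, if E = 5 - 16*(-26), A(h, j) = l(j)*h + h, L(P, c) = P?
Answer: -51/421 ≈ -0.12114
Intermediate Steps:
A(h, j) = h - h*j (A(h, j) = (-j)*h + h = -h*j + h = h - h*j)
E = 421 (E = 5 + 416 = 421)
A(((3 - 10) + 7) + L(1, 5), 52)/E = ((((3 - 10) + 7) + 1)*(1 - 1*52))/421 = (((-7 + 7) + 1)*(1 - 52))*(1/421) = ((0 + 1)*(-51))*(1/421) = (1*(-51))*(1/421) = -51*1/421 = -51/421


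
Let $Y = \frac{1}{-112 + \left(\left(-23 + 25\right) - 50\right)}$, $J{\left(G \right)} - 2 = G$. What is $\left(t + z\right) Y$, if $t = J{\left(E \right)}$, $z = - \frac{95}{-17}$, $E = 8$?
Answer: $- \frac{53}{544} \approx -0.097426$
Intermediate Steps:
$z = \frac{95}{17}$ ($z = \left(-95\right) \left(- \frac{1}{17}\right) = \frac{95}{17} \approx 5.5882$)
$J{\left(G \right)} = 2 + G$
$t = 10$ ($t = 2 + 8 = 10$)
$Y = - \frac{1}{160}$ ($Y = \frac{1}{-112 + \left(2 - 50\right)} = \frac{1}{-112 - 48} = \frac{1}{-160} = - \frac{1}{160} \approx -0.00625$)
$\left(t + z\right) Y = \left(10 + \frac{95}{17}\right) \left(- \frac{1}{160}\right) = \frac{265}{17} \left(- \frac{1}{160}\right) = - \frac{53}{544}$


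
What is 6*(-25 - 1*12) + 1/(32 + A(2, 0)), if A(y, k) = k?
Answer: -7103/32 ≈ -221.97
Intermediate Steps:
6*(-25 - 1*12) + 1/(32 + A(2, 0)) = 6*(-25 - 1*12) + 1/(32 + 0) = 6*(-25 - 12) + 1/32 = 6*(-37) + 1/32 = -222 + 1/32 = -7103/32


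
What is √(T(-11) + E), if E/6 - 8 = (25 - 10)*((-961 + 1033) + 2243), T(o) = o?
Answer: √208387 ≈ 456.49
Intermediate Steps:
E = 208398 (E = 48 + 6*((25 - 10)*((-961 + 1033) + 2243)) = 48 + 6*(15*(72 + 2243)) = 48 + 6*(15*2315) = 48 + 6*34725 = 48 + 208350 = 208398)
√(T(-11) + E) = √(-11 + 208398) = √208387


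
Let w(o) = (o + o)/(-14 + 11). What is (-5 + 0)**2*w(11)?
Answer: -550/3 ≈ -183.33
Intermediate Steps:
w(o) = -2*o/3 (w(o) = (2*o)/(-3) = (2*o)*(-1/3) = -2*o/3)
(-5 + 0)**2*w(11) = (-5 + 0)**2*(-2/3*11) = (-5)**2*(-22/3) = 25*(-22/3) = -550/3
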